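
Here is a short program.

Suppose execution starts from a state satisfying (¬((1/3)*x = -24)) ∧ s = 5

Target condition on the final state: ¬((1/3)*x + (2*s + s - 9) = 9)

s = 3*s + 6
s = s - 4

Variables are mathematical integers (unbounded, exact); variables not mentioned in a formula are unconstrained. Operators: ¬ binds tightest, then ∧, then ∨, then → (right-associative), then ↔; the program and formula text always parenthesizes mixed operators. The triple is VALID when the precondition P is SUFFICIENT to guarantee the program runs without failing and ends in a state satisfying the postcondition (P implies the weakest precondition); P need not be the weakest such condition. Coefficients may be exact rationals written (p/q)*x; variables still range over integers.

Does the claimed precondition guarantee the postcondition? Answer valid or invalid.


Working backward. After the program, the postcondition ¬((1/3)*x + (2*s + s - 9) = 9) must hold; in canonical form it is ¬(3*s + (1/3)*x = 18).
Before s := s - 4: ¬(3*s + (1/3)*x = 30)
Before s := 3*s + 6: ¬(9*s + (1/3)*x = 12)
The weakest precondition is ¬(9*s + (1/3)*x = 12).
Check whether (¬((1/3)*x = -24)) ∧ s = 5 implies it.
Countermodel: at the initial state s = 5, x = -99, the precondition holds but the weakest precondition fails.
Answer: invalid


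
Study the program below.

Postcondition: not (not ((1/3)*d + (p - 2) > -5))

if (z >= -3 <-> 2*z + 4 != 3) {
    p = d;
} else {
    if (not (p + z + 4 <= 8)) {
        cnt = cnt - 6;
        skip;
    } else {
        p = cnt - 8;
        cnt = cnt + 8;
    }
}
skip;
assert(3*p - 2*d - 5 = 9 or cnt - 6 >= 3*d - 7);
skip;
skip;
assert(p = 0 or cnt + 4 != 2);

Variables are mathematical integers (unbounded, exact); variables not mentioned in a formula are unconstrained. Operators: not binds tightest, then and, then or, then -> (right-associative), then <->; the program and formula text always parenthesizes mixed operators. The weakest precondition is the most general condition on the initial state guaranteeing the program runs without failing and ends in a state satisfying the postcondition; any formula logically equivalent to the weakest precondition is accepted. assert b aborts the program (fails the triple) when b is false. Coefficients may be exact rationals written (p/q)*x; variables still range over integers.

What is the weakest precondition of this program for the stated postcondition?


Working backward. After the program, the postcondition not (not ((1/3)*d + (p - 2) > -5)) must hold; in canonical form it is (1/3)*d + p > -3.
Before assert p = 0 or cnt + 4 != 2: (p = 0 or cnt != -2) and (1/3)*d + p > -3
Before skip: (p = 0 or cnt != -2) and (1/3)*d + p > -3
Before skip: (p = 0 or cnt != -2) and (1/3)*d + p > -3
Before assert 3*p - 2*d - 5 = 9 or cnt - 6 >= 3*d - 7: (3*p = 2*d + 14 or cnt >= 3*d - 1) and (p = 0 or cnt != -2) and (1/3)*d + p > -3
Before skip: (3*p = 2*d + 14 or cnt >= 3*d - 1) and (p = 0 or cnt != -2) and (1/3)*d + p > -3
Then branch requires (d = 14 or cnt >= 3*d - 1) and (d = 0 or cnt != -2) and (4/3)*d > -3; else branch requires ((not (p + z <= 4)) -> ((3*p = 2*d + 14 or cnt >= 3*d + 5) and (p = 0 or cnt != 4) and (1/3)*d + p > -3)) and (p + z <= 4 -> ((3*cnt = 2*d + 38 or cnt >= 3*d - 9) and (cnt = 8 or cnt != -10) and cnt + (1/3)*d > 5)).
Before the if: ((z >= -3 <-> 2*z != -1) -> ((d = 14 or cnt >= 3*d - 1) and (d = 0 or cnt != -2) and (4/3)*d > -3)) and ((not (z >= -3 <-> 2*z != -1)) -> (((not (p + z <= 4)) -> ((3*p = 2*d + 14 or cnt >= 3*d + 5) and (p = 0 or cnt != 4) and (1/3)*d + p > -3)) and (p + z <= 4 -> ((3*cnt = 2*d + 38 or cnt >= 3*d - 9) and (cnt = 8 or cnt != -10) and cnt + (1/3)*d > 5))))
Answer: WP = ((z >= -3 <-> 2*z != -1) -> ((d = 14 or cnt >= 3*d - 1) and (d = 0 or cnt != -2) and (4/3)*d > -3)) and ((not (z >= -3 <-> 2*z != -1)) -> (((not (p + z <= 4)) -> ((3*p = 2*d + 14 or cnt >= 3*d + 5) and (p = 0 or cnt != 4) and (1/3)*d + p > -3)) and (p + z <= 4 -> ((3*cnt = 2*d + 38 or cnt >= 3*d - 9) and (cnt = 8 or cnt != -10) and cnt + (1/3)*d > 5))))


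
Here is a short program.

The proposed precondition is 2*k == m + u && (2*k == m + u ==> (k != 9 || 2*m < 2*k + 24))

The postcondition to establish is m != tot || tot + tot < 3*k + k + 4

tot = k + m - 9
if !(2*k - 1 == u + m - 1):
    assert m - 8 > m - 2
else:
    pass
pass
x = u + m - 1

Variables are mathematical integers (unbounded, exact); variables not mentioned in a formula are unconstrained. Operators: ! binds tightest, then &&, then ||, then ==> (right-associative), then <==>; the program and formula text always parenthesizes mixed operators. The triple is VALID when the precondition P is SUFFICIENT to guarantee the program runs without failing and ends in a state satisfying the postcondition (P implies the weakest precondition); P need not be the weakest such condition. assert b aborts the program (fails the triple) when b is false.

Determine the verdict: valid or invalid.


Working backward. After the program, the postcondition m != tot || tot + tot < 3*k + k + 4 must hold; in canonical form it is m != tot || 2*tot < 4*k + 4.
Before x := u + m - 1: m != tot || 2*tot < 4*k + 4
Before skip: m != tot || 2*tot < 4*k + 4
Then branch requires false; else branch requires m != tot || 2*tot < 4*k + 4.
Before the if: 2*k == m + u && (2*k == m + u ==> (m != tot || 2*tot < 4*k + 4))
Before tot := k + m - 9: 2*k == m + u && (2*k == m + u ==> (k != 9 || 2*m < 2*k + 22))
The weakest precondition is 2*k == m + u && (2*k == m + u ==> (k != 9 || 2*m < 2*k + 22)).
Check whether 2*k == m + u && (2*k == m + u ==> (k != 9 || 2*m < 2*k + 24)) implies it.
Countermodel: at the initial state k = 9, m = 20, u = -2, the precondition holds but the weakest precondition fails.
Answer: invalid


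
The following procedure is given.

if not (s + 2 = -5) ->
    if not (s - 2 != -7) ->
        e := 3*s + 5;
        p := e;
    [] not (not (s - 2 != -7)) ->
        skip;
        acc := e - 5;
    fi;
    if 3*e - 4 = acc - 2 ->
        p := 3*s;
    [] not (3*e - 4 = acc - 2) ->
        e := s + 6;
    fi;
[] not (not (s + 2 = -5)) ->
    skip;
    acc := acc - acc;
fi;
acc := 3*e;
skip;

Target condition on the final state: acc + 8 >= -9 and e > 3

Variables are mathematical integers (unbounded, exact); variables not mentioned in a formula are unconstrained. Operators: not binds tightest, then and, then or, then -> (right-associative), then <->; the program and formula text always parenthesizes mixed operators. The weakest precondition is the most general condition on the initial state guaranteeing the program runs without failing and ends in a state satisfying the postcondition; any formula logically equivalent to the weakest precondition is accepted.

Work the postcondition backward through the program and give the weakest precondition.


Working backward. After the program, the postcondition acc + 8 >= -9 and e > 3 must hold; in canonical form it is acc >= -17 and e > 3.
Before skip: acc >= -17 and e > 3
Before acc := 3*e: 3*e >= -17 and e > 3
Then branch requires ((not (s != -5)) -> ((9*s = acc - 13 -> (9*s >= -32 and 3*s > -2)) and ((not (9*s = acc - 13)) -> (3*s >= -35 and s > -3)))) and (s != -5 -> ((2*e = -3 -> (3*e >= -17 and e > 3)) and ((not (2*e = -3)) -> (3*s >= -35 and s > -3)))); else branch requires 3*e >= -17 and e > 3.
Before the if: ((not (s = -7)) -> (((not (s != -5)) -> ((9*s = acc - 13 -> (9*s >= -32 and 3*s > -2)) and ((not (9*s = acc - 13)) -> (3*s >= -35 and s > -3)))) and (s != -5 -> ((2*e = -3 -> (3*e >= -17 and e > 3)) and ((not (2*e = -3)) -> (3*s >= -35 and s > -3)))))) and (s = -7 -> (3*e >= -17 and e > 3))
Answer: WP = ((not (s = -7)) -> (((not (s != -5)) -> ((9*s = acc - 13 -> (9*s >= -32 and 3*s > -2)) and ((not (9*s = acc - 13)) -> (3*s >= -35 and s > -3)))) and (s != -5 -> ((2*e = -3 -> (3*e >= -17 and e > 3)) and ((not (2*e = -3)) -> (3*s >= -35 and s > -3)))))) and (s = -7 -> (3*e >= -17 and e > 3))


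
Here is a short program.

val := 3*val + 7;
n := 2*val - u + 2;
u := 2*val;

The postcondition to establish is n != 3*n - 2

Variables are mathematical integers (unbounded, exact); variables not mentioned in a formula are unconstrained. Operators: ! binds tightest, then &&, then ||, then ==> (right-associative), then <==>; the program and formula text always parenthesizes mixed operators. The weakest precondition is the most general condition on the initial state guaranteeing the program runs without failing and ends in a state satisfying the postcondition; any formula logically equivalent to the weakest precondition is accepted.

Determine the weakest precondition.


Working backward. After the program, the postcondition n != 3*n - 2 must hold; in canonical form it is 2*n != 2.
Before u := 2*val: 2*n != 2
Before n := 2*val - u + 2: 4*val != 2*u - 2
Before val := 3*val + 7: 12*val != 2*u - 30
Answer: WP = 12*val != 2*u - 30


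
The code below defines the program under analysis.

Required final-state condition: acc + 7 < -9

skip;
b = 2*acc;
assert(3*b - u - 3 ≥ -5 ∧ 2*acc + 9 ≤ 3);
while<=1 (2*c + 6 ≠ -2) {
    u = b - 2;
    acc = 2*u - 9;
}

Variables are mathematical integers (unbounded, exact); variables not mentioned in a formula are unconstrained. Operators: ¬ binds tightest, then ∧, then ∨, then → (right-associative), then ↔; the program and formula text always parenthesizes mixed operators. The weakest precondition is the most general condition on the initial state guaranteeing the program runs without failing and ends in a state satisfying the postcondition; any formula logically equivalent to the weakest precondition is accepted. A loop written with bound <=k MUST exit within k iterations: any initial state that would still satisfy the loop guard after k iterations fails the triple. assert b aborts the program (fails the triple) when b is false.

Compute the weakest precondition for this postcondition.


Working backward. After the program, the postcondition acc + 7 < -9 must hold; in canonical form it is acc < -16.
Before the loop (bound <=1), unroll the exhaustion recursion (WP_0 = exit-now case; WP_j = one more guarded iteration, up to j = 1):
  WP_0: (¬(2*c ≠ -8)) ∧ acc < -16
  WP_1: (2*c ≠ -8 → ((¬(2*c ≠ -8)) ∧ 2*b < -3)) ∧ ((¬(2*c ≠ -8)) → acc < -16)
So before the loop: (2*c ≠ -8 → ((¬(2*c ≠ -8)) ∧ 2*b < -3)) ∧ ((¬(2*c ≠ -8)) → acc < -16)
Before assert 3*b - u - 3 ≥ -5 ∧ 2*acc + 9 ≤ 3: 3*b ≥ u - 2 ∧ 2*acc ≤ -6 ∧ (2*c ≠ -8 → ((¬(2*c ≠ -8)) ∧ 2*b < -3)) ∧ ((¬(2*c ≠ -8)) → acc < -16)
Before b := 2*acc: 6*acc ≥ u - 2 ∧ 2*acc ≤ -6 ∧ (2*c ≠ -8 → ((¬(2*c ≠ -8)) ∧ 4*acc < -3)) ∧ ((¬(2*c ≠ -8)) → acc < -16)
Before skip: 6*acc ≥ u - 2 ∧ 2*acc ≤ -6 ∧ (2*c ≠ -8 → ((¬(2*c ≠ -8)) ∧ 4*acc < -3)) ∧ ((¬(2*c ≠ -8)) → acc < -16)
Answer: WP = 6*acc ≥ u - 2 ∧ 2*acc ≤ -6 ∧ (2*c ≠ -8 → ((¬(2*c ≠ -8)) ∧ 4*acc < -3)) ∧ ((¬(2*c ≠ -8)) → acc < -16)


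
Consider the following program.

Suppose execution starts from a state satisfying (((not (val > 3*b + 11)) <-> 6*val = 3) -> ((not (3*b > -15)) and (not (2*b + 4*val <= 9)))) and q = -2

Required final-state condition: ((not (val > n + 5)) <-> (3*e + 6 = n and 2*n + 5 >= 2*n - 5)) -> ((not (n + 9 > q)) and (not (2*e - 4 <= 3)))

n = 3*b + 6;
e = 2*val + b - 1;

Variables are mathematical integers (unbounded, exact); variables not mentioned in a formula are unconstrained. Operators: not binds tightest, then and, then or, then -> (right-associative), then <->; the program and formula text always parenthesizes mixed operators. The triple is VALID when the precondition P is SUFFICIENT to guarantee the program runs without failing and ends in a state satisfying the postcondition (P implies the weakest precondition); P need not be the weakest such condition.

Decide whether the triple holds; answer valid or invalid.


Working backward. After the program, the postcondition ((not (val > n + 5)) <-> (3*e + 6 = n and 2*n + 5 >= 2*n - 5)) -> ((not (n + 9 > q)) and (not (2*e - 4 <= 3))) must hold; in canonical form it is ((not (val > n + 5)) <-> 3*e = n - 6) -> ((not (n > q - 9)) and (not (2*e <= 7))).
Before e := 2*val + b - 1: ((not (val > n + 5)) <-> 3*b + 6*val = n - 3) -> ((not (n > q - 9)) and (not (2*b + 4*val <= 9)))
Before n := 3*b + 6: ((not (val > 3*b + 11)) <-> 6*val = 3) -> ((not (3*b > q - 15)) and (not (2*b + 4*val <= 9)))
The weakest precondition is ((not (val > 3*b + 11)) <-> 6*val = 3) -> ((not (3*b > q - 15)) and (not (2*b + 4*val <= 9))).
Check whether (((not (val > 3*b + 11)) <-> 6*val = 3) -> ((not (3*b > -15)) and (not (2*b + 4*val <= 9)))) and q = -2 implies it.
Countermodel: at the initial state b = -5, q = -2, val = 5, the precondition holds but the weakest precondition fails.
Answer: invalid


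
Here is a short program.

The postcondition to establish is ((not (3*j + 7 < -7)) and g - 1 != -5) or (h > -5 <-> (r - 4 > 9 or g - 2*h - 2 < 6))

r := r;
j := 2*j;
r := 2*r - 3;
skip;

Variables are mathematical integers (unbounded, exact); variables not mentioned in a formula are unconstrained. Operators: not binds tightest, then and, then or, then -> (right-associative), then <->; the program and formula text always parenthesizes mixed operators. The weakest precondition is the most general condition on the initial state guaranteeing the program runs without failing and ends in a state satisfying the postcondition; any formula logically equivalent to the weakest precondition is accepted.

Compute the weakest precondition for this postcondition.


Working backward. After the program, the postcondition ((not (3*j + 7 < -7)) and g - 1 != -5) or (h > -5 <-> (r - 4 > 9 or g - 2*h - 2 < 6)) must hold; in canonical form it is ((not (3*j < -14)) and g != -4) or (h > -5 <-> (r > 13 or g < 2*h + 8)).
Before skip: ((not (3*j < -14)) and g != -4) or (h > -5 <-> (r > 13 or g < 2*h + 8))
Before r := 2*r - 3: ((not (3*j < -14)) and g != -4) or (h > -5 <-> (2*r > 16 or g < 2*h + 8))
Before j := 2*j: ((not (6*j < -14)) and g != -4) or (h > -5 <-> (2*r > 16 or g < 2*h + 8))
Before r := r: ((not (6*j < -14)) and g != -4) or (h > -5 <-> (2*r > 16 or g < 2*h + 8))
Answer: WP = ((not (6*j < -14)) and g != -4) or (h > -5 <-> (2*r > 16 or g < 2*h + 8))


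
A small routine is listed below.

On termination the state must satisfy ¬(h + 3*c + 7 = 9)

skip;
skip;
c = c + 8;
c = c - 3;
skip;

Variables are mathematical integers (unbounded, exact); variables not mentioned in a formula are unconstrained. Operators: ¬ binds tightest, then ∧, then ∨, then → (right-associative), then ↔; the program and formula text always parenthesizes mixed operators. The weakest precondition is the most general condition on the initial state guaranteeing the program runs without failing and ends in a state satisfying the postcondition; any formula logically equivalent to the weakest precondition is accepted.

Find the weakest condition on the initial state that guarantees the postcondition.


Working backward. After the program, the postcondition ¬(h + 3*c + 7 = 9) must hold; in canonical form it is ¬(3*c + h = 2).
Before skip: ¬(3*c + h = 2)
Before c := c - 3: ¬(3*c + h = 11)
Before c := c + 8: ¬(3*c + h = -13)
Before skip: ¬(3*c + h = -13)
Before skip: ¬(3*c + h = -13)
Answer: WP = ¬(3*c + h = -13)


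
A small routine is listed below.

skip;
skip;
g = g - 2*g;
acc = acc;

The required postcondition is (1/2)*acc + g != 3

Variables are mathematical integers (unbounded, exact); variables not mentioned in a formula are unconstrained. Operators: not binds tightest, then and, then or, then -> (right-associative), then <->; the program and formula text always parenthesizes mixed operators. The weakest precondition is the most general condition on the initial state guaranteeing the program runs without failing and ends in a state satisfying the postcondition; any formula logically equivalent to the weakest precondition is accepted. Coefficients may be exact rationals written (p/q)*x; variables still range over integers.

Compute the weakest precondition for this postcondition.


Working backward. After the program, (1/2)*acc + g != 3 must hold.
Before acc := acc: (1/2)*acc + g != 3
Before g := g - 2*g: (1/2)*acc != g + 3
Before skip: (1/2)*acc != g + 3
Before skip: (1/2)*acc != g + 3
Answer: WP = (1/2)*acc != g + 3


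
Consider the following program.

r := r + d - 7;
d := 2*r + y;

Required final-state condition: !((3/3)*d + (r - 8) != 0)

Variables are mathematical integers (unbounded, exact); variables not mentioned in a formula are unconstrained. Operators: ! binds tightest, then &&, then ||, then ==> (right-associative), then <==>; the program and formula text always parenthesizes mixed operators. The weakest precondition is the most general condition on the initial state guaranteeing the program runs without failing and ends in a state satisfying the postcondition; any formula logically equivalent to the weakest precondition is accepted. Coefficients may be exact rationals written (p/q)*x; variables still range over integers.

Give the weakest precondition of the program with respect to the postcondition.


Working backward. After the program, the postcondition !((3/3)*d + (r - 8) != 0) must hold; in canonical form it is !(d + r != 8).
Before d := 2*r + y: !(3*r + y != 8)
Before r := r + d - 7: !(3*d + 3*r + y != 29)
Answer: WP = !(3*d + 3*r + y != 29)


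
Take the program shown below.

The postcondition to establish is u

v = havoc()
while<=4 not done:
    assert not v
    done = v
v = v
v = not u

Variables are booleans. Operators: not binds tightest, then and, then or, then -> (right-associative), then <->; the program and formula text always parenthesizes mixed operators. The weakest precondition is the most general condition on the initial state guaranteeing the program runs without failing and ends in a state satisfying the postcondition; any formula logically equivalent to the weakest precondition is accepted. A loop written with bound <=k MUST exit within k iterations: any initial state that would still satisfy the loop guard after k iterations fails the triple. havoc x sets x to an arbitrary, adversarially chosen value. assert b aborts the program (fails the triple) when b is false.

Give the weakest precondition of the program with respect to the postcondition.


Working backward. After the program, u must hold.
Before v := not u: u
Before v := v: u
Before the loop (bound <=4), unroll the exhaustion recursion (WP_0 = exit-now case; WP_j = one more guarded iteration, up to j = 4):
  WP_0: done and u
  WP_1: done and (done -> u)
  WP_2: done and (done -> u)
  WP_3: done and (done -> u)
  WP_4: done and (done -> u)
So before the loop: done and (done -> u)
Before havoc v: done and (done -> u)
Answer: WP = done and (done -> u)


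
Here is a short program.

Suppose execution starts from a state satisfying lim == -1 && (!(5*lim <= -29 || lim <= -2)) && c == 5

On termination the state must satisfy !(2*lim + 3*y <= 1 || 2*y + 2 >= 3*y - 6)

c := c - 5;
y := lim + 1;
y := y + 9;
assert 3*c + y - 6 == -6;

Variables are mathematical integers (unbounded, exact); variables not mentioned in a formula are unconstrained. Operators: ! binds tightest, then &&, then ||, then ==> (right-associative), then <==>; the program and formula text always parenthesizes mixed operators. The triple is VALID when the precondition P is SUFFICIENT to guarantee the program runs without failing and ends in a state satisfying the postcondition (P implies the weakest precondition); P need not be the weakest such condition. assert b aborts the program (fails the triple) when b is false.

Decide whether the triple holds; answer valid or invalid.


Working backward. After the program, the postcondition !(2*lim + 3*y <= 1 || 2*y + 2 >= 3*y - 6) must hold; in canonical form it is !(2*lim + 3*y <= 1 || y <= 8).
Before assert 3*c + y - 6 == -6: 3*c + y == 0 && (!(2*lim + 3*y <= 1 || y <= 8))
Before y := y + 9: 3*c + y == -9 && (!(2*lim + 3*y <= -26 || y <= -1))
Before y := lim + 1: 3*c + lim == -10 && (!(5*lim <= -29 || lim <= -2))
Before c := c - 5: 3*c + lim == 5 && (!(5*lim <= -29 || lim <= -2))
The weakest precondition is 3*c + lim == 5 && (!(5*lim <= -29 || lim <= -2)).
Check whether lim == -1 && (!(5*lim <= -29 || lim <= -2)) && c == 5 implies it.
Countermodel: at the initial state c = 5, lim = -1, the precondition holds but the weakest precondition fails.
Answer: invalid


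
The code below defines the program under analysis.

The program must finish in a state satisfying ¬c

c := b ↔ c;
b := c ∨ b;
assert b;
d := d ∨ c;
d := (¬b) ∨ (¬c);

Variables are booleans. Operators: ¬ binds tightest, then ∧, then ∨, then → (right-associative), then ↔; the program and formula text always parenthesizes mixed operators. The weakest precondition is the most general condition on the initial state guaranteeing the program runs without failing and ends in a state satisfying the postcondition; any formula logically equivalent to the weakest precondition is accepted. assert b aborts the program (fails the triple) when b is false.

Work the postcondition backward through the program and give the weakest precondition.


Working backward. After the program, ¬c must hold.
Before d := (¬b) ∨ (¬c): ¬c
Before d := d ∨ c: ¬c
Before assert b: b ∧ (¬c)
Before b := c ∨ b: (c ∨ b) ∧ (¬c)
Before c := b ↔ c: ((b ↔ c) ∨ b) ∧ (¬(b ↔ c))
Answer: WP = ((b ↔ c) ∨ b) ∧ (¬(b ↔ c))


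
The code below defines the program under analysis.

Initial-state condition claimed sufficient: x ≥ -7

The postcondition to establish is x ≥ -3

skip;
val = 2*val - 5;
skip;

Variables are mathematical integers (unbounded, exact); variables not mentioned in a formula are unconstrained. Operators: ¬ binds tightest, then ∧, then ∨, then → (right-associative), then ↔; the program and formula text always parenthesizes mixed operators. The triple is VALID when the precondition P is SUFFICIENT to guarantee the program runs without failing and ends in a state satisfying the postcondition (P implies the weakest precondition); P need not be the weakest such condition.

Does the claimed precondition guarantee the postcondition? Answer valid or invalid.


Working backward. After the program, x ≥ -3 must hold.
Before skip: x ≥ -3
Before val := 2*val - 5: x ≥ -3
Before skip: x ≥ -3
The weakest precondition is x ≥ -3.
Check whether x ≥ -7 implies it.
Countermodel: at the initial state x = -7, the precondition holds but the weakest precondition fails.
Answer: invalid


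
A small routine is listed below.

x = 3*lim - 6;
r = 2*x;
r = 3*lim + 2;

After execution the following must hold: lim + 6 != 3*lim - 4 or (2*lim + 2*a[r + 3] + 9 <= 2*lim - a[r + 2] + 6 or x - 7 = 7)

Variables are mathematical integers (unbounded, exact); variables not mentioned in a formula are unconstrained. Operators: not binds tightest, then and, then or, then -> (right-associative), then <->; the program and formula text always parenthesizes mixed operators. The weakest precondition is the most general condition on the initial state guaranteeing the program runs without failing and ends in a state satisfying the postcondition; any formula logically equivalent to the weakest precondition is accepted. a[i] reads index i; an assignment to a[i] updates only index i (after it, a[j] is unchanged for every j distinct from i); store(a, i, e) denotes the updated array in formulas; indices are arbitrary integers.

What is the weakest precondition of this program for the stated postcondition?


Working backward. After the program, the postcondition lim + 6 != 3*lim - 4 or (2*lim + 2*a[r + 3] + 9 <= 2*lim - a[r + 2] + 6 or x - 7 = 7) must hold; in canonical form it is 2*lim != 10 or a[r + 2] + 2*a[r + 3] <= -3 or x = 14.
Before r := 3*lim + 2: 2*lim != 10 or a[3*lim + 4] + 2*a[3*lim + 5] <= -3 or x = 14
Before r := 2*x: 2*lim != 10 or a[3*lim + 4] + 2*a[3*lim + 5] <= -3 or x = 14
Before x := 3*lim - 6: 2*lim != 10 or a[3*lim + 4] + 2*a[3*lim + 5] <= -3 or 3*lim = 20
Answer: WP = 2*lim != 10 or a[3*lim + 4] + 2*a[3*lim + 5] <= -3 or 3*lim = 20


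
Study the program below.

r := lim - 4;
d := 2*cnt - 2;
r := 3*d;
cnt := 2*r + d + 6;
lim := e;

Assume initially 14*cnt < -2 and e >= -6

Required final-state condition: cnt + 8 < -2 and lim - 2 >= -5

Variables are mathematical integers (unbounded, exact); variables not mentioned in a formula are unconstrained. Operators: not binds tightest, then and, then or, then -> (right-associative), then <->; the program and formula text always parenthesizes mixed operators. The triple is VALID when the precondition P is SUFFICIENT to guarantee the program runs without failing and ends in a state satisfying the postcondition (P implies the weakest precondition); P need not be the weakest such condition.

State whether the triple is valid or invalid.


Working backward. After the program, the postcondition cnt + 8 < -2 and lim - 2 >= -5 must hold; in canonical form it is cnt < -10 and lim >= -3.
Before lim := e: cnt < -10 and e >= -3
Before cnt := 2*r + d + 6: d + 2*r < -16 and e >= -3
Before r := 3*d: 7*d < -16 and e >= -3
Before d := 2*cnt - 2: 14*cnt < -2 and e >= -3
Before r := lim - 4: 14*cnt < -2 and e >= -3
The weakest precondition is 14*cnt < -2 and e >= -3.
Check whether 14*cnt < -2 and e >= -6 implies it.
Countermodel: at the initial state cnt = -1, e = -6, the precondition holds but the weakest precondition fails.
Answer: invalid


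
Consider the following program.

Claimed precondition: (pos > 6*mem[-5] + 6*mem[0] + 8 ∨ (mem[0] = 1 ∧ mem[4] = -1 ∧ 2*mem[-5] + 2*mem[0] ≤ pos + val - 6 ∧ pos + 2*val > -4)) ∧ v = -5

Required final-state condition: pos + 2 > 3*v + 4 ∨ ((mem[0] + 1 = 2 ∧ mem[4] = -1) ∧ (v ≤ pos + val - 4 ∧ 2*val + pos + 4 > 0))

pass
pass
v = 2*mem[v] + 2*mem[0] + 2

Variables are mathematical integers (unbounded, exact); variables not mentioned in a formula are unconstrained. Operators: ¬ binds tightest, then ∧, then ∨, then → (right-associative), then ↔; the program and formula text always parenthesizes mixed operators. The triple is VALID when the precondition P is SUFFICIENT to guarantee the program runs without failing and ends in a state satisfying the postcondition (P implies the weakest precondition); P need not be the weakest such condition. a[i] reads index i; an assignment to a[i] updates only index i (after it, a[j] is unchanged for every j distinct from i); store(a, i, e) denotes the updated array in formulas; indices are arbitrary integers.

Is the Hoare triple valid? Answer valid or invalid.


Working backward. After the program, the postcondition pos + 2 > 3*v + 4 ∨ ((mem[0] + 1 = 2 ∧ mem[4] = -1) ∧ (v ≤ pos + val - 4 ∧ 2*val + pos + 4 > 0)) must hold; in canonical form it is pos > 3*v + 2 ∨ (mem[0] = 1 ∧ mem[4] = -1 ∧ v ≤ pos + val - 4 ∧ pos + 2*val > -4).
Before v := 2*mem[v] + 2*mem[0] + 2: pos > 6*mem[0] + 6*mem[v] + 8 ∨ (mem[0] = 1 ∧ mem[4] = -1 ∧ 2*mem[0] + 2*mem[v] ≤ pos + val - 6 ∧ pos + 2*val > -4)
Before skip: pos > 6*mem[0] + 6*mem[v] + 8 ∨ (mem[0] = 1 ∧ mem[4] = -1 ∧ 2*mem[0] + 2*mem[v] ≤ pos + val - 6 ∧ pos + 2*val > -4)
Before skip: pos > 6*mem[0] + 6*mem[v] + 8 ∨ (mem[0] = 1 ∧ mem[4] = -1 ∧ 2*mem[0] + 2*mem[v] ≤ pos + val - 6 ∧ pos + 2*val > -4)
The weakest precondition is pos > 6*mem[0] + 6*mem[v] + 8 ∨ (mem[0] = 1 ∧ mem[4] = -1 ∧ 2*mem[0] + 2*mem[v] ≤ pos + val - 6 ∧ pos + 2*val > -4).
Check whether (pos > 6*mem[-5] + 6*mem[0] + 8 ∨ (mem[0] = 1 ∧ mem[4] = -1 ∧ 2*mem[-5] + 2*mem[0] ≤ pos + val - 6 ∧ pos + 2*val > -4)) ∧ v = -5 implies it.
Every state satisfying the precondition satisfies the weakest precondition: the implication holds.
Answer: valid


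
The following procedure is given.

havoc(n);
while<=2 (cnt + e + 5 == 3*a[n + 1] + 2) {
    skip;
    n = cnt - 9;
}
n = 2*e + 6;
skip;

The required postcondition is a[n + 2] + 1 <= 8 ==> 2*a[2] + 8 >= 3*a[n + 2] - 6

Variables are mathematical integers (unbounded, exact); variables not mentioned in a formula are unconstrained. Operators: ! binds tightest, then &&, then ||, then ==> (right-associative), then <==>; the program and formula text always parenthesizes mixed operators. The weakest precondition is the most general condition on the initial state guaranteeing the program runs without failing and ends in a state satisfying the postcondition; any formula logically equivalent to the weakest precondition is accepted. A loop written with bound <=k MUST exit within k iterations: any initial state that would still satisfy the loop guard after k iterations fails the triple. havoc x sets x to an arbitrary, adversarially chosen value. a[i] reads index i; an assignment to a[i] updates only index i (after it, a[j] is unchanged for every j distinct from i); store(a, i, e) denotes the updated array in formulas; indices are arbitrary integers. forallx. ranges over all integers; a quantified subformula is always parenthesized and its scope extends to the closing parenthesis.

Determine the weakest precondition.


Working backward. After the program, the postcondition a[n + 2] + 1 <= 8 ==> 2*a[2] + 8 >= 3*a[n + 2] - 6 must hold; in canonical form it is a[n + 2] <= 7 ==> 2*a[2] >= 3*a[n + 2] - 14.
Before skip: a[n + 2] <= 7 ==> 2*a[2] >= 3*a[n + 2] - 14
Before n := 2*e + 6: a[2*e + 8] <= 7 ==> 2*a[2] >= 3*a[2*e + 8] - 14
Before the loop (bound <=2), unroll the exhaustion recursion (WP_0 = exit-now case; WP_j = one more guarded iteration, up to j = 2):
  WP_0: (!(cnt + e == 3*a[n + 1] - 3)) && (a[2*e + 8] <= 7 ==> 2*a[2] >= 3*a[2*e + 8] - 14)
  WP_1: (cnt + e == 3*a[n + 1] - 3 ==> ((!(cnt + e == 3*a[cnt - 8] - 3)) && (a[2*e + 8] <= 7 ==> 2*a[2] >= 3*a[2*e + 8] - 14))) && ((!(cnt + e == 3*a[n + 1] - 3)) ==> (a[2*e + 8] <= 7 ==> 2*a[2] >= 3*a[2*e + 8] - 14))
  WP_2: (cnt + e == 3*a[n + 1] - 3 ==> ((cnt + e == 3*a[cnt - 8] - 3 ==> ((!(cnt + e == 3*a[cnt - 8] - 3)) && (a[2*e + 8] <= 7 ==> 2*a[2] >= 3*a[2*e + 8] - 14))) && ((!(cnt + e == 3*a[cnt - 8] - 3)) ==> (a[2*e + 8] <= 7 ==> 2*a[2] >= 3*a[2*e + 8] - 14)))) && ((!(cnt + e == 3*a[n + 1] - 3)) ==> (a[2*e + 8] <= 7 ==> 2*a[2] >= 3*a[2*e + 8] - 14))
So before the loop: (cnt + e == 3*a[n + 1] - 3 ==> ((cnt + e == 3*a[cnt - 8] - 3 ==> ((!(cnt + e == 3*a[cnt - 8] - 3)) && (a[2*e + 8] <= 7 ==> 2*a[2] >= 3*a[2*e + 8] - 14))) && ((!(cnt + e == 3*a[cnt - 8] - 3)) ==> (a[2*e + 8] <= 7 ==> 2*a[2] >= 3*a[2*e + 8] - 14)))) && ((!(cnt + e == 3*a[n + 1] - 3)) ==> (a[2*e + 8] <= 7 ==> 2*a[2] >= 3*a[2*e + 8] - 14))
Before havoc n: forall n_1. ((cnt + e == 3*a[n_1 + 1] - 3 ==> ((cnt + e == 3*a[cnt - 8] - 3 ==> ((!(cnt + e == 3*a[cnt - 8] - 3)) && (a[2*e + 8] <= 7 ==> 2*a[2] >= 3*a[2*e + 8] - 14))) && ((!(cnt + e == 3*a[cnt - 8] - 3)) ==> (a[2*e + 8] <= 7 ==> 2*a[2] >= 3*a[2*e + 8] - 14)))) && ((!(cnt + e == 3*a[n_1 + 1] - 3)) ==> (a[2*e + 8] <= 7 ==> 2*a[2] >= 3*a[2*e + 8] - 14)))
Answer: WP = forall n_1. ((cnt + e == 3*a[n_1 + 1] - 3 ==> ((cnt + e == 3*a[cnt - 8] - 3 ==> ((!(cnt + e == 3*a[cnt - 8] - 3)) && (a[2*e + 8] <= 7 ==> 2*a[2] >= 3*a[2*e + 8] - 14))) && ((!(cnt + e == 3*a[cnt - 8] - 3)) ==> (a[2*e + 8] <= 7 ==> 2*a[2] >= 3*a[2*e + 8] - 14)))) && ((!(cnt + e == 3*a[n_1 + 1] - 3)) ==> (a[2*e + 8] <= 7 ==> 2*a[2] >= 3*a[2*e + 8] - 14)))


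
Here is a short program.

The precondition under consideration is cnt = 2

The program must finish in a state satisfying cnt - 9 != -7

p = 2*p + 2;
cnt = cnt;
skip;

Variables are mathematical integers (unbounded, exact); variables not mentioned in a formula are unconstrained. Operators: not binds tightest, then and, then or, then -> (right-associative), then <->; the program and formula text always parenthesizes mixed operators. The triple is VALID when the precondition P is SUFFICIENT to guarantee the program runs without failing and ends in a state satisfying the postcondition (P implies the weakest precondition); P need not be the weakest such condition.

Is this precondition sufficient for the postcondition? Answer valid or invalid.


Working backward. After the program, the postcondition cnt - 9 != -7 must hold; in canonical form it is cnt != 2.
Before skip: cnt != 2
Before cnt := cnt: cnt != 2
Before p := 2*p + 2: cnt != 2
The weakest precondition is cnt != 2.
Check whether cnt = 2 implies it.
Countermodel: at the initial state cnt = 2, the precondition holds but the weakest precondition fails.
Answer: invalid


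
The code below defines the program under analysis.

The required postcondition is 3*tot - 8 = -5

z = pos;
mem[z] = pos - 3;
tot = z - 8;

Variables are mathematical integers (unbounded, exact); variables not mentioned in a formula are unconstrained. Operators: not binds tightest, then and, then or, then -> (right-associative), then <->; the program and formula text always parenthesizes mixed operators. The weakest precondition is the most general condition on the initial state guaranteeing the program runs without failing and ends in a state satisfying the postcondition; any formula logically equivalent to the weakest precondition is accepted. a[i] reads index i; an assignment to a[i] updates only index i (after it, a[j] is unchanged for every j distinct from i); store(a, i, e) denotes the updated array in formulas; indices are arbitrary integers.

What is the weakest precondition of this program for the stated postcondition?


Working backward. After the program, the postcondition 3*tot - 8 = -5 must hold; in canonical form it is 3*tot = 3.
Before tot := z - 8: 3*z = 27
Before mem[z] := pos - 3: 3*z = 27
Before z := pos: 3*pos = 27
Answer: WP = 3*pos = 27


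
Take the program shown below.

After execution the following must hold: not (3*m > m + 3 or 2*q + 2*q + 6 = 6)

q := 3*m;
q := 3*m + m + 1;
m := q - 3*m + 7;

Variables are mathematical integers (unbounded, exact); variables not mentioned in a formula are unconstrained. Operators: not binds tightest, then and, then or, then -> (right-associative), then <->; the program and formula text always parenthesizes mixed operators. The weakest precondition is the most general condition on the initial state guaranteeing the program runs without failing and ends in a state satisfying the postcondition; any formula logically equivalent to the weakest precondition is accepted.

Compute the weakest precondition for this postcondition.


Working backward. After the program, the postcondition not (3*m > m + 3 or 2*q + 2*q + 6 = 6) must hold; in canonical form it is not (2*m > 3 or 4*q = 0).
Before m := q - 3*m + 7: not (2*q > 6*m - 11 or 4*q = 0)
Before q := 3*m + m + 1: not (2*m > -13 or 16*m = -4)
Before q := 3*m: not (2*m > -13 or 16*m = -4)
Answer: WP = not (2*m > -13 or 16*m = -4)


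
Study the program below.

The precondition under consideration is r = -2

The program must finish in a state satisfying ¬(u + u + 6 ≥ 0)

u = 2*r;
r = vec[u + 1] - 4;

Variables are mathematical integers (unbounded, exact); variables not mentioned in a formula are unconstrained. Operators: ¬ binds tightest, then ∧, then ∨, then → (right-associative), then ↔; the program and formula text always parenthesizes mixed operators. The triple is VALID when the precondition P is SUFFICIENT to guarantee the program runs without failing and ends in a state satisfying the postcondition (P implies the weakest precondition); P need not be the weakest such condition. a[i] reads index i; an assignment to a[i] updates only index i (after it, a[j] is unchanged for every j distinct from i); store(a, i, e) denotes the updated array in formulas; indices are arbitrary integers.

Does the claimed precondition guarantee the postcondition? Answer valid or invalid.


Working backward. After the program, the postcondition ¬(u + u + 6 ≥ 0) must hold; in canonical form it is ¬(2*u ≥ -6).
Before r := vec[u + 1] - 4: ¬(2*u ≥ -6)
Before u := 2*r: ¬(4*r ≥ -6)
The weakest precondition is ¬(4*r ≥ -6).
Check whether r = -2 implies it.
Every state satisfying the precondition satisfies the weakest precondition: the implication holds.
Answer: valid


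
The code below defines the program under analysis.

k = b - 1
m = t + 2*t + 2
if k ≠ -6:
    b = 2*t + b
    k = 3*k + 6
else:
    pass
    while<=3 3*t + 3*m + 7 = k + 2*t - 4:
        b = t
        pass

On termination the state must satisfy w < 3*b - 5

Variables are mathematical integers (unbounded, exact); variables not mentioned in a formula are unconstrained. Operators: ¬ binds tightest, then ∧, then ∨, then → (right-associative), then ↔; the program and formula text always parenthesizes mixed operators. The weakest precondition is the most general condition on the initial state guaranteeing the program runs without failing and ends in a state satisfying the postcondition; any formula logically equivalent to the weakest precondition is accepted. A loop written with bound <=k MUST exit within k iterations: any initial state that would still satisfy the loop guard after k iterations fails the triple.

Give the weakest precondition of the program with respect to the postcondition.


Working backward. After the program, w < 3*b - 5 must hold.
Then branch requires w < 3*b + 6*t - 5; else branch requires (3*m + t = k - 11 → ((3*m + t = k - 11 → ((3*m + t = k - 11 → ((¬(3*m + t = k - 11)) ∧ w < 3*t - 5)) ∧ ((¬(3*m + t = k - 11)) → w < 3*t - 5))) ∧ ((¬(3*m + t = k - 11)) → w < 3*t - 5))) ∧ ((¬(3*m + t = k - 11)) → w < 3*b - 5).
Before the if: (k ≠ -6 → w < 3*b + 6*t - 5) ∧ ((¬(k ≠ -6)) → ((3*m + t = k - 11 → ((3*m + t = k - 11 → ((3*m + t = k - 11 → ((¬(3*m + t = k - 11)) ∧ w < 3*t - 5)) ∧ ((¬(3*m + t = k - 11)) → w < 3*t - 5))) ∧ ((¬(3*m + t = k - 11)) → w < 3*t - 5))) ∧ ((¬(3*m + t = k - 11)) → w < 3*b - 5)))
Before m := t + 2*t + 2: (k ≠ -6 → w < 3*b + 6*t - 5) ∧ ((¬(k ≠ -6)) → ((10*t = k - 17 → ((10*t = k - 17 → ((10*t = k - 17 → ((¬(10*t = k - 17)) ∧ w < 3*t - 5)) ∧ ((¬(10*t = k - 17)) → w < 3*t - 5))) ∧ ((¬(10*t = k - 17)) → w < 3*t - 5))) ∧ ((¬(10*t = k - 17)) → w < 3*b - 5)))
Before k := b - 1: (b ≠ -5 → w < 3*b + 6*t - 5) ∧ ((¬(b ≠ -5)) → ((10*t = b - 18 → ((10*t = b - 18 → ((10*t = b - 18 → ((¬(10*t = b - 18)) ∧ w < 3*t - 5)) ∧ ((¬(10*t = b - 18)) → w < 3*t - 5))) ∧ ((¬(10*t = b - 18)) → w < 3*t - 5))) ∧ ((¬(10*t = b - 18)) → w < 3*b - 5)))
Answer: WP = (b ≠ -5 → w < 3*b + 6*t - 5) ∧ ((¬(b ≠ -5)) → ((10*t = b - 18 → ((10*t = b - 18 → ((10*t = b - 18 → ((¬(10*t = b - 18)) ∧ w < 3*t - 5)) ∧ ((¬(10*t = b - 18)) → w < 3*t - 5))) ∧ ((¬(10*t = b - 18)) → w < 3*t - 5))) ∧ ((¬(10*t = b - 18)) → w < 3*b - 5)))


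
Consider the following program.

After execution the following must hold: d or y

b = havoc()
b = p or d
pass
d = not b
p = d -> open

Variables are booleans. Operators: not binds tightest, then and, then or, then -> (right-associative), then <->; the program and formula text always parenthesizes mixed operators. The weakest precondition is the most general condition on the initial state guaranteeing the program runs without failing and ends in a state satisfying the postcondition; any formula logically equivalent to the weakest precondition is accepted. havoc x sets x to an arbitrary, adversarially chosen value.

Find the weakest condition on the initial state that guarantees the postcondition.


Working backward. After the program, d or y must hold.
Before p := d -> open: d or y
Before d := not b: (not b) or y
Before skip: (not b) or y
Before b := p or d: (not (p or d)) or y
Before havoc b: (not (p or d)) or y
Answer: WP = (not (p or d)) or y


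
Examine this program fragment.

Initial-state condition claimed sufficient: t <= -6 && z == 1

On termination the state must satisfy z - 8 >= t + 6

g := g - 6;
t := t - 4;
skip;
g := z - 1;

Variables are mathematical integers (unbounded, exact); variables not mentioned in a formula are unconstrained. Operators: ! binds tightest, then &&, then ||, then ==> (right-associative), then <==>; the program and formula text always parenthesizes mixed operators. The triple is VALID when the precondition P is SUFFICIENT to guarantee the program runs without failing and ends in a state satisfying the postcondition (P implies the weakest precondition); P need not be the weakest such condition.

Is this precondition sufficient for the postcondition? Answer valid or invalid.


Working backward. After the program, the postcondition z - 8 >= t + 6 must hold; in canonical form it is z >= t + 14.
Before g := z - 1: z >= t + 14
Before skip: z >= t + 14
Before t := t - 4: z >= t + 10
Before g := g - 6: z >= t + 10
The weakest precondition is z >= t + 10.
Check whether t <= -6 && z == 1 implies it.
Countermodel: at the initial state t = -8, z = 1, the precondition holds but the weakest precondition fails.
Answer: invalid
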